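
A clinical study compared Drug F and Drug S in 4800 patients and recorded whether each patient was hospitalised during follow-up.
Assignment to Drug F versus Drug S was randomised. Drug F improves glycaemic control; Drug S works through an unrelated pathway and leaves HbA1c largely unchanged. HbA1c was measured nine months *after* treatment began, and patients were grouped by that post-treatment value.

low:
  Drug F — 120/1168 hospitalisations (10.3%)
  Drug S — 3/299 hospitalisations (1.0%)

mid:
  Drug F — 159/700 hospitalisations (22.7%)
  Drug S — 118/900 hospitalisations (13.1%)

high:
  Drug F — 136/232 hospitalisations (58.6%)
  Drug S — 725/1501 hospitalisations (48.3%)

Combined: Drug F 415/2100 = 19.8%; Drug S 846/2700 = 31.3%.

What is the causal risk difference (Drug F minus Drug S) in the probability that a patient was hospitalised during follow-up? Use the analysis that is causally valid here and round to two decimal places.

Stratifying would compare drugs among patients the drugs themselves sorted into HbA1c groups — a form of selection on an intermediate. The unconditioned pooled rates give the total causal effect.
The causal difference is the pooled difference: 0.198 − 0.313 = -0.116.

-0.12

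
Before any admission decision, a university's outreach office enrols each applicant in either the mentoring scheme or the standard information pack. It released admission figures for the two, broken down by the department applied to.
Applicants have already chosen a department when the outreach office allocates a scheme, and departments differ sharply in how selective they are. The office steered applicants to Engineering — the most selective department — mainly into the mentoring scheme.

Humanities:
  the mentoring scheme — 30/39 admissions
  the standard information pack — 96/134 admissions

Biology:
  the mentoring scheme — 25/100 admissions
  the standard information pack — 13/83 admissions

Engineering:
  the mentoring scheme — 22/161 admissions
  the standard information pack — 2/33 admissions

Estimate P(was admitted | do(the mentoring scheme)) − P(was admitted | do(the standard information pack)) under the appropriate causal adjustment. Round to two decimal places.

+0.07

The stratified and pooled comparisons disagree (the mentoring scheme wins within each department; the standard information pack wins overall), so the answer turns on the causal role of department.
Here department is a common cause — it drives both which outreach scheme a case falls under and the outcome. The crude comparison mixes populations; the stratum-specific rates are the causally relevant ones.
Adjusting over the population distribution of department: 0.315·(0.769−0.716) + 0.333·(0.250−0.157) + 0.353·(0.137−0.061) = +0.075.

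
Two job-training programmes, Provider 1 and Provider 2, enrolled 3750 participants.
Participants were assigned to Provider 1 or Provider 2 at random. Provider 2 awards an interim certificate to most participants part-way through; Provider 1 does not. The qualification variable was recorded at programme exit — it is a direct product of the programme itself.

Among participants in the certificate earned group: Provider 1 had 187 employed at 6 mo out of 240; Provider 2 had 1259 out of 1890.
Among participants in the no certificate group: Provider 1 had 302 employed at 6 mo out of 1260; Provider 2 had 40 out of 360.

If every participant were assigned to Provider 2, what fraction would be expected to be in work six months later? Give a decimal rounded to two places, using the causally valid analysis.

0.58

The distribution of qualification attained during the programme is itself part of what the programme does — it is an intermediate outcome. Holding it fixed would remove that part of the effect; the total effect is the pooled difference.
So P(outcome | do(Provider 2)) is just the pooled rate for Provider 2: 1299/2250 = 0.577.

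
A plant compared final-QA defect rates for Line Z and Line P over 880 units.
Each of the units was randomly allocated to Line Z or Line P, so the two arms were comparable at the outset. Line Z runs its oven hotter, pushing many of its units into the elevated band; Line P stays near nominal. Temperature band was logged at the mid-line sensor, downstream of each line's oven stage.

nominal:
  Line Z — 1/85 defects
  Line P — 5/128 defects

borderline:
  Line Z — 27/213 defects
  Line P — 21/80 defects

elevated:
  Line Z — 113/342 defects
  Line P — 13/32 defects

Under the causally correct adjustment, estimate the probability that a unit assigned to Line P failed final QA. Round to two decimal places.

0.16

The in-process temperature band-specific comparison favours Line Z throughout, but the pooled figures favour Line P. The question is whether to condition on in-process temperature band.
In-process temperature band is downstream of the line. One should not condition on a consequence of treatment, so the overall rates are the right comparison.
So P(outcome | do(Line P)) is just the pooled rate for Line P: 39/240 = 0.163.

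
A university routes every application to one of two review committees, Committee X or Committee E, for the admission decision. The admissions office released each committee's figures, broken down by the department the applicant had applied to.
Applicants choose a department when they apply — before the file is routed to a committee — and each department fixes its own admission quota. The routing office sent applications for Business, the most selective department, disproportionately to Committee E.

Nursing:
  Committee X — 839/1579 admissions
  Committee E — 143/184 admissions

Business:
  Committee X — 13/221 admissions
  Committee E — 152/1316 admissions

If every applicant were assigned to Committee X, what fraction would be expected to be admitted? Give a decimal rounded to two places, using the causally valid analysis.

0.31

The department-specific comparison favours Committee E throughout, but the pooled figures favour Committee X. The question is whether to condition on department.
Nothing the review committee does changes department; the imbalance is an allocation artefact. With department also predicting the outcome, the pooled figure is confounded, and the within-stratum comparison is the causal one.
Standardising Committee X to the population department mix: 0.534·839/1579 + 0.466·13/221 = 0.311.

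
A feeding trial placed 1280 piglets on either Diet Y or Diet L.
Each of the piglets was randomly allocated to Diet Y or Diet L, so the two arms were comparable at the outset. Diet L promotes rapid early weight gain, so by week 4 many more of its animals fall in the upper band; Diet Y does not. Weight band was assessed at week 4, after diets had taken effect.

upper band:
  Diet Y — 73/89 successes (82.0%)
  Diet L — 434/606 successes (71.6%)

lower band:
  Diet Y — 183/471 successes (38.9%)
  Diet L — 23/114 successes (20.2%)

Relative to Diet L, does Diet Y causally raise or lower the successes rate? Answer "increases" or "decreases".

The week-4 weight band-specific comparison favours Diet Y throughout, but the pooled figures favour Diet L. The question is whether to condition on week-4 weight band.
Week-4 weight band is downstream of the diet. One should not condition on a consequence of treatment, so the overall rates are the right comparison.
Pooled: Diet Y 45.7% vs Diet L 63.5%; Diet L is higher overall.

decreases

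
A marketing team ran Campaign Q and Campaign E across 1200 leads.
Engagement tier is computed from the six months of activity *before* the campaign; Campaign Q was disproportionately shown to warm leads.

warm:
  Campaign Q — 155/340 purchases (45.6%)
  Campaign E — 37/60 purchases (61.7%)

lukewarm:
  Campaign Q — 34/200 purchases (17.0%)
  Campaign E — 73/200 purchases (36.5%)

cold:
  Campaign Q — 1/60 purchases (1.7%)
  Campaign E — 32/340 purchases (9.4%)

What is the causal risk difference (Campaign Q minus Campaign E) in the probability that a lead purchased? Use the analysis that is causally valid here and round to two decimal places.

The engagement tier-specific comparison favours Campaign E throughout, but the pooled figures favour Campaign Q. The question is whether to condition on engagement tier.
Here engagement tier is a common cause — it drives both which campaign a case falls under and the outcome. The crude comparison mixes populations; the stratum-specific rates are the causally relevant ones.
Adjusting over the population distribution of engagement tier: 0.333·(0.456−0.617) + 0.333·(0.170−0.365) + 0.333·(0.017−0.094) = -0.144.

-0.14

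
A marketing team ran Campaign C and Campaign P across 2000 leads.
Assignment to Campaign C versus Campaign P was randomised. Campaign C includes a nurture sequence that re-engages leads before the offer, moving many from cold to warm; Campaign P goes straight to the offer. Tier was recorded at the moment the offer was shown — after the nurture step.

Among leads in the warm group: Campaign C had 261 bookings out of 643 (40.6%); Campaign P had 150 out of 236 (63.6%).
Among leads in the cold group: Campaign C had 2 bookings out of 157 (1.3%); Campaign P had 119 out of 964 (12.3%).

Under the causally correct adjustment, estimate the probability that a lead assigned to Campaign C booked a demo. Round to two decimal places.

The distribution of engagement tier is itself part of what the campaign does — it is an intermediate outcome. Holding it fixed would remove that part of the effect; the total effect is the pooled difference.
So P(outcome | do(Campaign C)) is just the pooled rate for Campaign C: 263/800 = 0.329.

0.33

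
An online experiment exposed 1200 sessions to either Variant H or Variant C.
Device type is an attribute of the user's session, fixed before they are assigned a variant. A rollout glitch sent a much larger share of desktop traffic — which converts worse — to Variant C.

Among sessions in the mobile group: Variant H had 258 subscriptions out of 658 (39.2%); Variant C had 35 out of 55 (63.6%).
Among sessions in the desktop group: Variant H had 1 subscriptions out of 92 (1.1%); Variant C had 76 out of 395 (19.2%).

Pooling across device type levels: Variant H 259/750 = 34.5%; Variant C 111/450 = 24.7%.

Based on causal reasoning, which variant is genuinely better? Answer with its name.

Device type is set before the variant has any effect — it is not caused by the variant — and it independently drives the outcome. That makes it a confounder, so the causal comparison is within device type levels.
Within each level — mobile: 39.2% vs 63.6%; desktop: 1.1% vs 19.2% — Variant C is higher every time.

Variant C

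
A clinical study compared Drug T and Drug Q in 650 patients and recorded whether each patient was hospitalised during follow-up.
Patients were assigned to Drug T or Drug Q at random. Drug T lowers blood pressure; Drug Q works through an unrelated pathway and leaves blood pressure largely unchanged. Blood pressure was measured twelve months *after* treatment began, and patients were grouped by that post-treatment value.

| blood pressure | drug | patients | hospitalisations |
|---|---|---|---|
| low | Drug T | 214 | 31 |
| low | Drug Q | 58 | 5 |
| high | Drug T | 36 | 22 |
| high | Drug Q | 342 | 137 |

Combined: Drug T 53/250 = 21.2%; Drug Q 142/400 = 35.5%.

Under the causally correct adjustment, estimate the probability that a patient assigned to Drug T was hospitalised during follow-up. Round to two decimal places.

Blood pressure is downstream of the drug. One should not condition on a consequence of treatment, so the overall rates are the right comparison.
So P(outcome | do(Drug T)) is just the pooled rate for Drug T: 53/250 = 0.212.

0.21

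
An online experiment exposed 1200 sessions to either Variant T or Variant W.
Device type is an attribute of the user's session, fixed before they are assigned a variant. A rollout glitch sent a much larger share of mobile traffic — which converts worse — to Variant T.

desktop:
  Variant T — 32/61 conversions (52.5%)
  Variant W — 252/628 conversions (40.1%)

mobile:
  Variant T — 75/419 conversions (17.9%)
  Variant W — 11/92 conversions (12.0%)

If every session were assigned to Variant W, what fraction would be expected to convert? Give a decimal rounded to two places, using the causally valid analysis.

0.28

The device type-specific comparison favours Variant T throughout, but the pooled figures favour Variant W. The question is whether to condition on device type.
Nothing the variant does changes device type; the imbalance is an allocation artefact. With device type also predicting the outcome, the pooled figure is confounded, and the within-stratum comparison is the causal one.
Standardising Variant W to the population device type mix: 0.574·252/628 + 0.426·11/92 = 0.281.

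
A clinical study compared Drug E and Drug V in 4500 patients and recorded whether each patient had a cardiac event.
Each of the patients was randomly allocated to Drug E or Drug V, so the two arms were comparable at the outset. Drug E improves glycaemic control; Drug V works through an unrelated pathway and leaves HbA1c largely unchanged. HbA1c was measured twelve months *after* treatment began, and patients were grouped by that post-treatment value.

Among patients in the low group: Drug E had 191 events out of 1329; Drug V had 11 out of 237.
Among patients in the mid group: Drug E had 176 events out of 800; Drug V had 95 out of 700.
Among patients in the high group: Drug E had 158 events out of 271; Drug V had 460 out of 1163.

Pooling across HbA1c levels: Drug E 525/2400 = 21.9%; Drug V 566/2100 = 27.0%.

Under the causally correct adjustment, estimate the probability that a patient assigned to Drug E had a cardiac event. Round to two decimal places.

0.22

Stratifying would compare drugs among patients the drugs themselves sorted into HbA1c groups — a form of selection on an intermediate. The unconditioned pooled rates give the total causal effect.
So P(outcome | do(Drug E)) is just the pooled rate for Drug E: 525/2400 = 0.219.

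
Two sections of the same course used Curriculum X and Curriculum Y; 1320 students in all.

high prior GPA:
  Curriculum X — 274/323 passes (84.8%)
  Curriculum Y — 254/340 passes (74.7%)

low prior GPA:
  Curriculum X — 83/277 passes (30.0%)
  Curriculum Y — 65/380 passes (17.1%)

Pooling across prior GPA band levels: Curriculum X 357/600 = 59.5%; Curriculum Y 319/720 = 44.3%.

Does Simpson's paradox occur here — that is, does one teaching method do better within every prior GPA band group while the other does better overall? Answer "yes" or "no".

no

Within each prior GPA band level (high prior GPA 84.8% vs 74.7%; low prior GPA 30.0% vs 17.1%), Curriculum X has the higher rate every time. Pooled: 59.5% vs 44.3% — Curriculum X has the higher rate overall. They agree.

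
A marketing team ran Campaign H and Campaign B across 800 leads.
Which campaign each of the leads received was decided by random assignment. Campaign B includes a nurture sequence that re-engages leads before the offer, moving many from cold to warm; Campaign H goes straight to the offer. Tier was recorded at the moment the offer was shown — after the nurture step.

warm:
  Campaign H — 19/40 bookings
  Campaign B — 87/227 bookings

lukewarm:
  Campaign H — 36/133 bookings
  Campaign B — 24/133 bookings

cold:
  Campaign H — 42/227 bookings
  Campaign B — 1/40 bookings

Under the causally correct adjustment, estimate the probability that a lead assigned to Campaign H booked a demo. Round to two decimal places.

The stratified and pooled comparisons disagree (Campaign H wins within each engagement tier; Campaign B wins overall), so the answer turns on the causal role of engagement tier.
Engagement tier is recorded after the campaign and is itself shifted by it — it sits on the causal path from campaign to outcome. Conditioning on a mediator would strip out part of the effect we want; the pooled comparison gives the total causal effect.
So P(outcome | do(Campaign H)) is just the pooled rate for Campaign H: 97/400 = 0.242.

0.24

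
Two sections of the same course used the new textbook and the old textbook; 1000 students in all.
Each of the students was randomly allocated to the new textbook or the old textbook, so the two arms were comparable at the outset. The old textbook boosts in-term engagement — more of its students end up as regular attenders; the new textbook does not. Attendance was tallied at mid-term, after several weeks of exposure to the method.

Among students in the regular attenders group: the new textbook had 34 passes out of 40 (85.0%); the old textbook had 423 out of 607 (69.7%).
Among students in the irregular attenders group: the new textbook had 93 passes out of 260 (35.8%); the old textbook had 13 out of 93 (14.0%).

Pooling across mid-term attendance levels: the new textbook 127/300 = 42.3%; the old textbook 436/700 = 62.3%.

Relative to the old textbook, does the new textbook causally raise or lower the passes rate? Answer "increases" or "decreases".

Because the teaching method influences mid-term attendance, mid-term attendance is a post-treatment mediator, not a confounder. Stratifying on it would bias the estimate; the causal effect is the crude pooled difference.
Pooled: the new textbook 42.3% vs the old textbook 62.3%; the old textbook is higher overall.

decreases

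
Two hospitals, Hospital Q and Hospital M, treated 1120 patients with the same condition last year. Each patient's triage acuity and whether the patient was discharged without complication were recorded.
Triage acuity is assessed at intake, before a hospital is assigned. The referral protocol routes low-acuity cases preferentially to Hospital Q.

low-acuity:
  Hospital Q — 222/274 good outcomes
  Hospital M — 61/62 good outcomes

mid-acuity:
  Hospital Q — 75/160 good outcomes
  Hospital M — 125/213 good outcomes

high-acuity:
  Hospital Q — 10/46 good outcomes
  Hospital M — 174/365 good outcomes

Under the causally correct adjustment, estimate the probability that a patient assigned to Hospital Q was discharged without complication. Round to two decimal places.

0.48

Nothing the hospital does changes triage acuity; the imbalance is an allocation artefact. With triage acuity also predicting the outcome, the pooled figure is confounded, and the within-stratum comparison is the causal one.
Standardising Hospital Q to the population triage acuity mix: 0.300·222/274 + 0.333·75/160 + 0.367·10/46 = 0.479.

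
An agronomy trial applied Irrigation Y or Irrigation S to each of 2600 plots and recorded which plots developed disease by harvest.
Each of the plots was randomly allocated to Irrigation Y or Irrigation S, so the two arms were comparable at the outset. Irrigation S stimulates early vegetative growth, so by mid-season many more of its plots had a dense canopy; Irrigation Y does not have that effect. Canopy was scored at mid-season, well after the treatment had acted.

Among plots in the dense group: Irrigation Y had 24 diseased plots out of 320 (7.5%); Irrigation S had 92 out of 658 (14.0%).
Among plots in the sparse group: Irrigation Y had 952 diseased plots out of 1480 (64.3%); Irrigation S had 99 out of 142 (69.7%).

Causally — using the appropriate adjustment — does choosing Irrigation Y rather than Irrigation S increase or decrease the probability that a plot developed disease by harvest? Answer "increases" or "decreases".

Mid-season canopy lies on the pathway irrigation → mid-season canopy → outcome, so adjusting for it blocks the indirect effect. For the total causal effect of irrigation, use the unadjusted pooled rates.
Pooled: Irrigation Y 54.2% vs Irrigation S 23.9%; Irrigation S is lower overall.

increases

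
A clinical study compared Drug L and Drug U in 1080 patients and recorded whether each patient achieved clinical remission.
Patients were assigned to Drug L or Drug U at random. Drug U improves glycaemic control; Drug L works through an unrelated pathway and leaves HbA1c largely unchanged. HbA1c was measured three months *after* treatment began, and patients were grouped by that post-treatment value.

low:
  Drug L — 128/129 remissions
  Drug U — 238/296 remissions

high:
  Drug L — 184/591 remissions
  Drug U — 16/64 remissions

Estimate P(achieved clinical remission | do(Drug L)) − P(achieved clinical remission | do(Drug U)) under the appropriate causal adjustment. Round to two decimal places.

-0.27

Stratifying would compare drugs among patients the drugs themselves sorted into HbA1c groups — a form of selection on an intermediate. The unconditioned pooled rates give the total causal effect.
The causal difference is the pooled difference: 0.433 − 0.706 = -0.272.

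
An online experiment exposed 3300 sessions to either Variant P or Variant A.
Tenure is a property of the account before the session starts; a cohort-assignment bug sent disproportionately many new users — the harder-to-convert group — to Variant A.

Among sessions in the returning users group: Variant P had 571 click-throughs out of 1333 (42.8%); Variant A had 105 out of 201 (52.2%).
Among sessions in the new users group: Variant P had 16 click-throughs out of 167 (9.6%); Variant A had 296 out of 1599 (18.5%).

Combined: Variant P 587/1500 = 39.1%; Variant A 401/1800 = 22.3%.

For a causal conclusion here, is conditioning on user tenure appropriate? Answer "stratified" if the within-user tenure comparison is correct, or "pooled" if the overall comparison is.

stratified

The user tenure-specific comparison favours Variant A throughout, but the pooled figures favour Variant P. The question is whether to condition on user tenure.
The imbalance in user tenure arose from how sessions were allocated, not from anything the variant did; and user tenure independently affects the outcome. The pooled gap is confounded — condition on user tenure.
Within each level — returning users: 42.8% vs 52.2%; new users: 9.6% vs 18.5% — Variant A is higher every time.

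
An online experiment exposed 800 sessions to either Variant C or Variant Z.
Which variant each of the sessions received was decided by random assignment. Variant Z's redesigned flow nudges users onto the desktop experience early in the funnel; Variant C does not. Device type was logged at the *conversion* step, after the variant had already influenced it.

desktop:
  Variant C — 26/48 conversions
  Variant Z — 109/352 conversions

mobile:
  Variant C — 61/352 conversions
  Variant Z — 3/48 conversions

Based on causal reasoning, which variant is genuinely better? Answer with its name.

Variant Z

Because the variant influences device type, device type is a post-treatment mediator, not a confounder. Stratifying on it would bias the estimate; the causal effect is the crude pooled difference.
Pooled: Variant C 21.8% vs Variant Z 28.0%; Variant Z is higher overall.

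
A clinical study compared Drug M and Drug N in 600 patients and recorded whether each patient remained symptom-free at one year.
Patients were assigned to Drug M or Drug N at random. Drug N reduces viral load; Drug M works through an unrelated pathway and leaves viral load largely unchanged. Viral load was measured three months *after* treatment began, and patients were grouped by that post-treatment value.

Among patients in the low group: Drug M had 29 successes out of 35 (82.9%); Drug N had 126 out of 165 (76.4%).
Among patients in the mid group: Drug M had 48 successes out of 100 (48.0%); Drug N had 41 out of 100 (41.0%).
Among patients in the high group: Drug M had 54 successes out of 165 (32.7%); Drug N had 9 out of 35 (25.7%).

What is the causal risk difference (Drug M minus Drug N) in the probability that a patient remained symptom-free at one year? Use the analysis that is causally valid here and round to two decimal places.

Drug M is higher inside every viral load stratum but Drug N is higher in aggregate. Whether to stratify depends on how viral load relates to the drug.
Viral load here is a post-treatment variable shaped by the drug; conditioning on it would introduce bias rather than remove it. The overall comparison is the causal one.
The causal difference is the pooled difference: 0.437 − 0.587 = -0.150.

-0.15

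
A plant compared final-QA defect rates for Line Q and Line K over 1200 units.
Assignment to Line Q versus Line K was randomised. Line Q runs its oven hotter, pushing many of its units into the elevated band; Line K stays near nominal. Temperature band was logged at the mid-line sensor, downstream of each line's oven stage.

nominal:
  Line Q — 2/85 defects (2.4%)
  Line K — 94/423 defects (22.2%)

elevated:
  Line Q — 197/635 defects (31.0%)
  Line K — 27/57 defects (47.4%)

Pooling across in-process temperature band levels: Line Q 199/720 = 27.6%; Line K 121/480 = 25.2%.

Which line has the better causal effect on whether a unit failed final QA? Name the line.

Line K

The stratified and pooled comparisons disagree (Line Q wins within each in-process temperature band; Line K wins overall), so the answer turns on the causal role of in-process temperature band.
In-process temperature band here is a post-treatment variable shaped by the line; conditioning on it would introduce bias rather than remove it. The overall comparison is the causal one.
Pooled: Line Q 27.6% vs Line K 25.2%; Line K is lower overall.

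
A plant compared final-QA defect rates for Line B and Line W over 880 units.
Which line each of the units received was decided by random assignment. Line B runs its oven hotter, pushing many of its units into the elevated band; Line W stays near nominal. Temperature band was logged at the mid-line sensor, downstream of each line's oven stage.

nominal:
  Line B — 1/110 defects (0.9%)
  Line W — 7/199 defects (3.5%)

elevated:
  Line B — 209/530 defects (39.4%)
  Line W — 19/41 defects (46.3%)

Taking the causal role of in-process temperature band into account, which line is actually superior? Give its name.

Line W

The stratified and pooled comparisons disagree (Line B wins within each in-process temperature band; Line W wins overall), so the answer turns on the causal role of in-process temperature band.
In-process temperature band is recorded after the line and is itself shifted by it — it sits on the causal path from line to outcome. Conditioning on a mediator would strip out part of the effect we want; the pooled comparison gives the total causal effect.
Pooled: Line B 32.8% vs Line W 10.8%; Line W is lower overall.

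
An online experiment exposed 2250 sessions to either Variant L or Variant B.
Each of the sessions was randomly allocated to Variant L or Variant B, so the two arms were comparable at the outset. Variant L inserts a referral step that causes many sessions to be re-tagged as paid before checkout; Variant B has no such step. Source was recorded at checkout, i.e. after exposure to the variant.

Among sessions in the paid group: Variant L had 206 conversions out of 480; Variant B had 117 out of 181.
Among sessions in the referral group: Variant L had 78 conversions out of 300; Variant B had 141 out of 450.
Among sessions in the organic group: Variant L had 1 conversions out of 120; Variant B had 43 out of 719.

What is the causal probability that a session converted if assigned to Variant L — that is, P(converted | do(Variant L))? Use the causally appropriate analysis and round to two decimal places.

Traffic source is recorded after the variant and is itself shifted by it — it sits on the causal path from variant to outcome. Conditioning on a mediator would strip out part of the effect we want; the pooled comparison gives the total causal effect.
So P(outcome | do(Variant L)) is just the pooled rate for Variant L: 285/900 = 0.317.

0.32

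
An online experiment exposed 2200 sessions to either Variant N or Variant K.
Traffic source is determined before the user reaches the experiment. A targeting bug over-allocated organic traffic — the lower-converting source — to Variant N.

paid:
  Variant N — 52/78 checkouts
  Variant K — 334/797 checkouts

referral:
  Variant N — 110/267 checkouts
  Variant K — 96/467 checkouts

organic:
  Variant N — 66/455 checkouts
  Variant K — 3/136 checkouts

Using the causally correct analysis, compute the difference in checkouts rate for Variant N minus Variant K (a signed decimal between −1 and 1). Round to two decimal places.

The traffic source-specific comparison favours Variant N throughout, but the pooled figures favour Variant K. The question is whether to condition on traffic source.
Traffic source is set before the variant has any effect — it is not caused by the variant — and it independently drives the outcome. That makes it a confounder, so the causal comparison is within traffic source levels.
Adjusting over the population distribution of traffic source: 0.398·(0.667−0.419) + 0.334·(0.412−0.206) + 0.269·(0.145−0.022) = +0.200.

+0.20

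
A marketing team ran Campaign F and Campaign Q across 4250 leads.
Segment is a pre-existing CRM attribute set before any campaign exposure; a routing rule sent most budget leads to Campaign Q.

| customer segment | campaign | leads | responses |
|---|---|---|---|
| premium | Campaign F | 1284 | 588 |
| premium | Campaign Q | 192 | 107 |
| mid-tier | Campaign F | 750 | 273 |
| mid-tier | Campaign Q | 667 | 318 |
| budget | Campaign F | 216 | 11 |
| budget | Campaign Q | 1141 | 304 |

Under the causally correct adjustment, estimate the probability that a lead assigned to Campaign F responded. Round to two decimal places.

Within every customer segment level Campaign Q has the higher rate, yet pooled Campaign F does — Simpson's reversal.
Here customer segment is a common cause — it drives both which campaign a case falls under and the outcome. The crude comparison mixes populations; the stratum-specific rates are the causally relevant ones.
Standardising Campaign F to the population customer segment mix: 0.347·588/1284 + 0.333·273/750 + 0.319·11/216 = 0.297.

0.30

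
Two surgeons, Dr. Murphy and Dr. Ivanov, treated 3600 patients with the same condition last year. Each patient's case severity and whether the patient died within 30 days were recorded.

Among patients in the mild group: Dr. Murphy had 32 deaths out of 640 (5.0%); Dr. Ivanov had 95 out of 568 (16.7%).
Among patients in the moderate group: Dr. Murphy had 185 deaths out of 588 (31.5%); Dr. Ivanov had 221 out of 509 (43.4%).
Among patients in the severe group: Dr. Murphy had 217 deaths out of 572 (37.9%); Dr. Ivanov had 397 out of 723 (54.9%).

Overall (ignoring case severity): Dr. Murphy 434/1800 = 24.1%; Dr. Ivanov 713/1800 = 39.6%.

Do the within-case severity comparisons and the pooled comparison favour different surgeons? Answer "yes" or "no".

Within each case severity level (mild 5.0% vs 16.7%; moderate 31.5% vs 43.4%; severe 37.9% vs 54.9%), Dr. Murphy has the lower rate every time. Pooled: 24.1% vs 39.6% — Dr. Murphy has the lower rate overall. They agree.

no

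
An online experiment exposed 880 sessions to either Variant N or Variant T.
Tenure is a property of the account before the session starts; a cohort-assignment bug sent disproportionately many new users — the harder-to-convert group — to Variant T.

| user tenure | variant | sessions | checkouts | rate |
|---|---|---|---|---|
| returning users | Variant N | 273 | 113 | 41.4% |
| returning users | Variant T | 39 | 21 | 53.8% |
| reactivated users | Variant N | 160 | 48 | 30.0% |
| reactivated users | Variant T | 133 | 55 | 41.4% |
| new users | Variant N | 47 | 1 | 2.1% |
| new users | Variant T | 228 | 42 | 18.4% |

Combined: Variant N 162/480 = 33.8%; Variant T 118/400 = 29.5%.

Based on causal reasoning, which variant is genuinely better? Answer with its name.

Variant T

Since user tenure is a pre-existing factor (not a product of the variant) and it affects the outcome on its own, it is a confounder. The stratified rates, not the pooled rate, identify the causal effect.
Within each level — returning users: 41.4% vs 53.8%; reactivated users: 30.0% vs 41.4%; new users: 2.1% vs 18.4% — Variant T is higher every time.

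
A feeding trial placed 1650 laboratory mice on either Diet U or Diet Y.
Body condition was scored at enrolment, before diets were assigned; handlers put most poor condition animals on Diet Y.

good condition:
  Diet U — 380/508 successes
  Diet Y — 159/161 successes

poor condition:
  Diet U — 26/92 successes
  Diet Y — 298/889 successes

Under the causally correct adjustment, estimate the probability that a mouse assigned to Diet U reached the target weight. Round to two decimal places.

0.47

Within every starting body condition level Diet Y has the higher rate, yet pooled Diet U does — Simpson's reversal.
Starting body condition is set before the diet has any effect — it is not caused by the diet — and it independently drives the outcome. That makes it a confounder, so the causal comparison is within starting body condition levels.
Standardising Diet U to the population starting body condition mix: 0.405·380/508 + 0.595·26/92 = 0.471.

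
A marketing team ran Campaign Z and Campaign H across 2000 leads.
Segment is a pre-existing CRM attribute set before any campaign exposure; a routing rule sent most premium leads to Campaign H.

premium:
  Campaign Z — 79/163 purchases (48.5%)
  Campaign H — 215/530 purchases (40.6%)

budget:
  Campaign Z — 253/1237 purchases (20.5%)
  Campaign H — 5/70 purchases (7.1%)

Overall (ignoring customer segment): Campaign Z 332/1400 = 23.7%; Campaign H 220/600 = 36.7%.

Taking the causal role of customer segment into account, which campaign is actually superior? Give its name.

The stratified and pooled comparisons disagree (Campaign Z wins within each customer segment; Campaign H wins overall), so the answer turns on the causal role of customer segment.
The imbalance in customer segment arose from how leads were allocated, not from anything the campaign did; and customer segment independently affects the outcome. The pooled gap is confounded — condition on customer segment.
Within each level — premium: 48.5% vs 40.6%; budget: 20.5% vs 7.1% — Campaign Z is higher every time.

Campaign Z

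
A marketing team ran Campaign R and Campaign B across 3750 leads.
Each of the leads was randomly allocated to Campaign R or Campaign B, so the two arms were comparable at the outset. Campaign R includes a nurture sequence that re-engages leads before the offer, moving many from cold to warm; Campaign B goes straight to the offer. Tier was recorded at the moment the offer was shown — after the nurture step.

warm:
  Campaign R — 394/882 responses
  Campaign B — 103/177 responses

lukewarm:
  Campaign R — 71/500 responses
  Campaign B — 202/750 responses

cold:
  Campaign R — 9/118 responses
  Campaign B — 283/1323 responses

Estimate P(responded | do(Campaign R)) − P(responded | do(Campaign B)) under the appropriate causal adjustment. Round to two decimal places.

The engagement tier-specific comparison favours Campaign B throughout, but the pooled figures favour Campaign R. The question is whether to condition on engagement tier.
Because the campaign influences engagement tier, engagement tier is a post-treatment mediator, not a confounder. Stratifying on it would bias the estimate; the causal effect is the crude pooled difference.
The causal difference is the pooled difference: 0.316 − 0.261 = +0.055.

+0.05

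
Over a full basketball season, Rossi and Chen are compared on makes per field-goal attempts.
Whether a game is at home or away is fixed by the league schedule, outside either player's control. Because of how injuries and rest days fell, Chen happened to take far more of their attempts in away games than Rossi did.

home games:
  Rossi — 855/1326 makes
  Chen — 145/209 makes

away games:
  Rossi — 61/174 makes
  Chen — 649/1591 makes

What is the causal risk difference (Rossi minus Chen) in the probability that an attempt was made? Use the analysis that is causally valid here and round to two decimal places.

-0.05

Within every game venue level Chen has the higher rate, yet pooled Rossi does — Simpson's reversal.
Game venue is set before the player has any effect — it is not caused by the player — and it independently drives the outcome. That makes it a confounder, so the causal comparison is within game venue levels.
Adjusting over the population distribution of game venue: 0.465·(0.645−0.694) + 0.535·(0.351−0.408) = -0.053.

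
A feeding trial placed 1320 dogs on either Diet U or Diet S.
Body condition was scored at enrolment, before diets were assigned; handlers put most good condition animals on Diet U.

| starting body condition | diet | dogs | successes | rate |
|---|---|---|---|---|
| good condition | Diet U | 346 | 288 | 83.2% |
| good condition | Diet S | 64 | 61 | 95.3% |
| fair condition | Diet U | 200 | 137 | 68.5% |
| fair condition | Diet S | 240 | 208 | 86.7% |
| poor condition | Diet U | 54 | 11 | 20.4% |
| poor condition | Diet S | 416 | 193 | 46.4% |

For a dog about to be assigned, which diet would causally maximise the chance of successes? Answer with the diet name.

Diet S

Diet S is higher inside every starting body condition stratum but Diet U is higher in aggregate. Whether to stratify depends on how starting body condition relates to the diet.
Starting body condition differs across diets for reasons unrelated to any effect of the diet itself, and it separately predicts the outcome — a classic confounder. We must compare within starting body condition levels.
Within each level — good condition: 83.2% vs 95.3%; fair condition: 68.5% vs 86.7%; poor condition: 20.4% vs 46.4% — Diet S is higher every time.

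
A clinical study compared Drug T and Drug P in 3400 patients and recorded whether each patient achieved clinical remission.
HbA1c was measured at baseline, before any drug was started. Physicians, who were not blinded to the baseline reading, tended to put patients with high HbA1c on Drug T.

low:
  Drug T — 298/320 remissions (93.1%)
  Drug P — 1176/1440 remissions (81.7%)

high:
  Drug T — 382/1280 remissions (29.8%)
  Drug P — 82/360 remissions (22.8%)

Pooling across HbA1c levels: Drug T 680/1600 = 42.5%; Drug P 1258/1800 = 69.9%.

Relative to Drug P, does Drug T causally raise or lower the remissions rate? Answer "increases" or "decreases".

increases

HbA1c satisfies the back-door criterion: it is not a descendant of the drug, and it blocks the spurious path from drug to outcome. Adjusting for it (i.e., using the within-HbA1c rates) gives the causal effect.
Within each level — low: 93.1% vs 81.7%; high: 29.8% vs 22.8% — Drug T is higher every time.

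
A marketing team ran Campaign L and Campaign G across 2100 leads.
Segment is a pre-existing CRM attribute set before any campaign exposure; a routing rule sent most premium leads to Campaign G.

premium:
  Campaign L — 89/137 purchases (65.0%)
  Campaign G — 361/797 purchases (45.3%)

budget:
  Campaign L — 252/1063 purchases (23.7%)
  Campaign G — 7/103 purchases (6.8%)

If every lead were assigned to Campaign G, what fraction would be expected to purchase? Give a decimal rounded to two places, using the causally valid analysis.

0.24

Customer segment is set before the campaign has any effect — it is not caused by the campaign — and it independently drives the outcome. That makes it a confounder, so the causal comparison is within customer segment levels.
Standardising Campaign G to the population customer segment mix: 0.445·361/797 + 0.555·7/103 = 0.239.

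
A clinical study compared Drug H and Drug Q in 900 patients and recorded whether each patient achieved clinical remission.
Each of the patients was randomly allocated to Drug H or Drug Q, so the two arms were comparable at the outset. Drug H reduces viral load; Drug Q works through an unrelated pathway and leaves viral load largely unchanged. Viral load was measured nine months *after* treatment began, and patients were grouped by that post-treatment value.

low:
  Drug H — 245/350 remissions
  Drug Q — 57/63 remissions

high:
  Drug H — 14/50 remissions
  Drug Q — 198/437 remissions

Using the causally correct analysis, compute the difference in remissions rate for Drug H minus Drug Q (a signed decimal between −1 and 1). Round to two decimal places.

+0.14

The viral load-specific comparison favours Drug Q throughout, but the pooled figures favour Drug H. The question is whether to condition on viral load.
The distribution of viral load is itself part of what the drug does — it is an intermediate outcome. Holding it fixed would remove that part of the effect; the total effect is the pooled difference.
The causal difference is the pooled difference: 0.647 − 0.510 = +0.138.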